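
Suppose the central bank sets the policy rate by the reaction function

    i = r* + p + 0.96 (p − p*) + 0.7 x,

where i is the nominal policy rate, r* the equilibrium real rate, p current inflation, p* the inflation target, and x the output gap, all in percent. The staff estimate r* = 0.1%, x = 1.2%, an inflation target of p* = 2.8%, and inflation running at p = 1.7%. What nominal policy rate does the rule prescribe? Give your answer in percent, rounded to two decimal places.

i = 0.1 + 1.7 + 0.96 × (1.7 − 2.8) + 0.7 × 1.2
   = 0.1 + 1.7 − 1.056 + 0.84 = 1.58

1.58%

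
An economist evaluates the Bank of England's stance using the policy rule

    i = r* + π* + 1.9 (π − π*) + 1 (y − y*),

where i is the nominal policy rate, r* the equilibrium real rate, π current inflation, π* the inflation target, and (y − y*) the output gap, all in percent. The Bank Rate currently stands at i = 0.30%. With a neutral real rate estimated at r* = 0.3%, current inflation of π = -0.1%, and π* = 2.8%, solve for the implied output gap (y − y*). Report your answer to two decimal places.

1 (y − y*) = 0.30 − 0.3 − 2.8 − 1.9 × ((-0.1) − 2.8) = 2.71
(y − y*) = 2.71 / 1 = 2.71

2.71%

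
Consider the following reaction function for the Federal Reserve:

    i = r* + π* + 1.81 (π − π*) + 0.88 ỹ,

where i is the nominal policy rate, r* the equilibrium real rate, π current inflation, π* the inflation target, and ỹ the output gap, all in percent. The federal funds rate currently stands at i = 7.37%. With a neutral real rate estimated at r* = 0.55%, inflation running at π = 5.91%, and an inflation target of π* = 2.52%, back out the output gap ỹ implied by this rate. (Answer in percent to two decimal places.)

0.88 ỹ = 7.37 − 0.55 − 2.52 − 1.81 × (5.91 − 2.52) = -1.8359
ỹ = -1.8359 / 0.88 = -2.09

-2.09%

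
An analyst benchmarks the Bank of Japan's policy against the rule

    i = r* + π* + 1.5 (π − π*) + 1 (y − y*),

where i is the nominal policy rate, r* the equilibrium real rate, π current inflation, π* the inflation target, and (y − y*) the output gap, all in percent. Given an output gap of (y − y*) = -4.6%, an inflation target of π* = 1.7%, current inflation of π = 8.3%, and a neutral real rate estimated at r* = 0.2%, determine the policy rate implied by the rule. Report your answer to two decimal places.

i = 0.2 + 1.7 + 1.5 × (8.3 − 1.7) + 1 × (-4.6)
   = 0.2 + 1.7 + 9.9 − 4.6 = 7.20

7.20%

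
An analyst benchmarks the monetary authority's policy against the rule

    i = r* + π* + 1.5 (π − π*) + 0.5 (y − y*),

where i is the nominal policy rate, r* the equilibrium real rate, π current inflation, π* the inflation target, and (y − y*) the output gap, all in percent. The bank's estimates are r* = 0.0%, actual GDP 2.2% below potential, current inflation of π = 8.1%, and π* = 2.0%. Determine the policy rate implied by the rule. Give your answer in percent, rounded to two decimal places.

10.05%

Output 2.2% below potential → (y − y*) = -2.2.
i = 0.0 + 2.0 + 1.5 × (8.1 − 2.0) + 0.5 × (-2.2)
   = 0.0 + 2 + 9.15 − 1.1 = 10.05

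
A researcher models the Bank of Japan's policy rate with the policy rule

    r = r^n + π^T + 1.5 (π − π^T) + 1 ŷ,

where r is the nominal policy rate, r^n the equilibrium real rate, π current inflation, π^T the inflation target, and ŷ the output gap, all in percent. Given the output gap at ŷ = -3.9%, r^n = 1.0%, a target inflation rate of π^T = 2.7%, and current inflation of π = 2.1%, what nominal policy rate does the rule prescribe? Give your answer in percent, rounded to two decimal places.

-1.10%

r = 1.0 + 2.7 + 1.5 × (2.1 − 2.7) + 1 × (-3.9)
   = 1.0 + 2.7 − 0.9 − 3.9 = -1.10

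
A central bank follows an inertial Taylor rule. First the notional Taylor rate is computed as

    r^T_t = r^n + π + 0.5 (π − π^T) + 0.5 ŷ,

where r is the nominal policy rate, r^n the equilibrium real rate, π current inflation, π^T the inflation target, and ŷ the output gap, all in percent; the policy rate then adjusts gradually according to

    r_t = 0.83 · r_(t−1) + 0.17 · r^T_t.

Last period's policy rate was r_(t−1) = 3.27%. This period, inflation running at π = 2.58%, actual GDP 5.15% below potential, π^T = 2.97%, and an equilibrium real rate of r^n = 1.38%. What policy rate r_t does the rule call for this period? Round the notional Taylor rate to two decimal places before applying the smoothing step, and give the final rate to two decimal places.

2.92%

Output 5.15% below potential → ŷ = -5.15.
r^T_t = 1.38 + 2.58 + 0.5 × (2.58 − 2.97) + 0.5 × (-5.15)
   = 1.38 + 2.58 − 0.195 − 2.575 = 1.19
r_t = 0.83 × 3.27 + 0.17 × 1.19 = 2.7141 + 0.2023 = 2.92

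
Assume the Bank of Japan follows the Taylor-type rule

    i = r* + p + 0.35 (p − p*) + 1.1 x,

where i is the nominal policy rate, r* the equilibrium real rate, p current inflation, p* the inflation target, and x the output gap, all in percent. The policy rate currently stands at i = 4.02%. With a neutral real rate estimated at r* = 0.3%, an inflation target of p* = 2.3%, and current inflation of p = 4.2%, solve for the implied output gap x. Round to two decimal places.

1.1 x = 4.02 − 0.3 − 4.2 − 0.35 × (4.2 − 2.3) = -1.145
x = -1.145 / 1.1 = -1.04

-1.04%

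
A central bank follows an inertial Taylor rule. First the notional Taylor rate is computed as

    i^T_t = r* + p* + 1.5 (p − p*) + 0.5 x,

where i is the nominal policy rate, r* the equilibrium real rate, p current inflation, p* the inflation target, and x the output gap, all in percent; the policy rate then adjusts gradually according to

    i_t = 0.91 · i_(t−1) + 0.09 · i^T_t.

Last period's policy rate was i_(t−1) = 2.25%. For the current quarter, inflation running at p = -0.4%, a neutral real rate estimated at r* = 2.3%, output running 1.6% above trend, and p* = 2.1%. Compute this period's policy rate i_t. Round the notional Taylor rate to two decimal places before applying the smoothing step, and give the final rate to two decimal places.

Output 1.6% above potential → x = 1.6.
i^T_t = 2.3 + 2.1 + 1.5 × (-0.4 − 2.1) + 0.5 × 1.6
   = 2.3 + 2.1 − 3.75 + 0.8 = 1.45
i_t = 0.91 × 2.25 + 0.09 × 1.45 = 2.0475 + 0.1305 = 2.18

2.18%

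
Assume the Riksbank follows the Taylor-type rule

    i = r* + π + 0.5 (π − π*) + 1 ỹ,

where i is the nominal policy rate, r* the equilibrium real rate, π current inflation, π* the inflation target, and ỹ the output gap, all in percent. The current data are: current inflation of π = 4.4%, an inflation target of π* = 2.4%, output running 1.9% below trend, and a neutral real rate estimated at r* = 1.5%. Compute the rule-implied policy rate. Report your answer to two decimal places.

5.00%

Output 1.9% below potential → ỹ = -1.9.
i = 1.5 + 4.4 + 0.5 × (4.4 − 2.4) + 1 × (-1.9)
   = 1.5 + 4.4 + 1 − 1.9 = 5.00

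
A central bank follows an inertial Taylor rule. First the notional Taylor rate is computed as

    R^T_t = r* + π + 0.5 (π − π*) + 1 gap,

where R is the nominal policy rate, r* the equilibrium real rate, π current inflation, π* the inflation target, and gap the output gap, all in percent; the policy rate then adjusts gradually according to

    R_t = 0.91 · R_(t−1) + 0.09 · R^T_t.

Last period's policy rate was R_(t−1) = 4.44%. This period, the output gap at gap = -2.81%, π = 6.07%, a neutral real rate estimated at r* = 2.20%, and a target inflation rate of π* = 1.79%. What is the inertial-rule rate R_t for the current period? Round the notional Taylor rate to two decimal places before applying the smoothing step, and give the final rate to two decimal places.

R^T_t = 2.20 + 6.07 + 0.5 × (6.07 − 1.79) + 1 × (-2.81)
   = 2.20 + 6.07 + 2.14 − 2.81 = 7.60
R_t = 0.91 × 4.44 + 0.09 × 7.60 = 4.0404 + 0.684 = 4.72

4.72%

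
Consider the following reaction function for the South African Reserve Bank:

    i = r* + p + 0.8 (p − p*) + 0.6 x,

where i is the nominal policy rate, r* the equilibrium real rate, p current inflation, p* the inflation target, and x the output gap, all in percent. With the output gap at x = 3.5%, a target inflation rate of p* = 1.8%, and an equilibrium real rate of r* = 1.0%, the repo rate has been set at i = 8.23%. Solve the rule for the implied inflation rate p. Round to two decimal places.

3.65%

Collecting p: i = r* + (1 + 0.8) p − 0.8 p* + 0.6 x
1.8 p = 8.23 − 1.0 + 0.8 × 1.8 − 0.6 × 3.5 = 6.57
p = 6.57 / 1.8 = 3.65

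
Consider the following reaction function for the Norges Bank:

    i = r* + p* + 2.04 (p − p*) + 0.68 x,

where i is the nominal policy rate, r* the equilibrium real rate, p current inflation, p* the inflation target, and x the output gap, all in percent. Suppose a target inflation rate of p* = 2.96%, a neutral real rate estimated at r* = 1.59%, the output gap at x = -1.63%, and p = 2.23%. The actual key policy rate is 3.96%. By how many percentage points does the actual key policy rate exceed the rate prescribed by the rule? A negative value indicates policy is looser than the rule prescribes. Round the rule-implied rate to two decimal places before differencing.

i = 1.59 + 2.96 + 2.04 × (2.23 − 2.96) + 0.68 × (-1.63)
   = 1.59 + 2.96 − 1.4892 − 1.1084 = 1.95
Deviation = 3.96 − 1.95 = 2.01 pp.

2.01 pp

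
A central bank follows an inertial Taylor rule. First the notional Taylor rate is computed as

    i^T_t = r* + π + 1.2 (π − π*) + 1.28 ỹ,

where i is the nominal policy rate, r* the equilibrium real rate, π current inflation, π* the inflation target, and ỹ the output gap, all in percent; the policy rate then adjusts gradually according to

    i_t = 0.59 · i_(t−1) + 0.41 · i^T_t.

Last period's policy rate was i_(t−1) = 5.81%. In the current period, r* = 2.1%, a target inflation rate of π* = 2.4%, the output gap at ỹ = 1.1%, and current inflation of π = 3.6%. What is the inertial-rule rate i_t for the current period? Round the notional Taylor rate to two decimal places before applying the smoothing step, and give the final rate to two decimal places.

i^T_t = 2.1 + 3.6 + 1.2 × (3.6 − 2.4) + 1.28 × 1.1
   = 2.1 + 3.6 + 1.44 + 1.408 = 8.55
i_t = 0.59 × 5.81 + 0.41 × 8.55 = 3.4279 + 3.5055 = 6.93

6.93%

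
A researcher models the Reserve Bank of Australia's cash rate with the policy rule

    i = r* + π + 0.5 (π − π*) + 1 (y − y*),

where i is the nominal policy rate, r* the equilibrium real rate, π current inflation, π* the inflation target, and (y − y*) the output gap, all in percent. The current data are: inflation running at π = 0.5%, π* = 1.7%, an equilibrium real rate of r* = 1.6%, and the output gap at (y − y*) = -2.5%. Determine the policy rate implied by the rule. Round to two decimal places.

-1.00%

i = 1.6 + 0.5 + 0.5 × (0.5 − 1.7) + 1 × (-2.5)
   = 1.6 + 0.5 − 0.6 − 2.5 = -1.00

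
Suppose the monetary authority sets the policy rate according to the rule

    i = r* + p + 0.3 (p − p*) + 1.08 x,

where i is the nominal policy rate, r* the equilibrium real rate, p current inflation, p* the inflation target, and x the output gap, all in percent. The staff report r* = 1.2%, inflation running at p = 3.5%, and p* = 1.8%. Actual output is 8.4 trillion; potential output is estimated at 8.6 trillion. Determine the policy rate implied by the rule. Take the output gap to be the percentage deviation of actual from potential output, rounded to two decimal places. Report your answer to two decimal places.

2.69%

Output gap = 100 × (8.4 − 8.6) / 8.6 = -2.33%.
i = 1.20 + 3.50 + 0.3 × (3.50 − 1.80) + 1.08 × (-2.33)
   = 1.20 + 3.5 + 0.51 − 2.5164 = 2.69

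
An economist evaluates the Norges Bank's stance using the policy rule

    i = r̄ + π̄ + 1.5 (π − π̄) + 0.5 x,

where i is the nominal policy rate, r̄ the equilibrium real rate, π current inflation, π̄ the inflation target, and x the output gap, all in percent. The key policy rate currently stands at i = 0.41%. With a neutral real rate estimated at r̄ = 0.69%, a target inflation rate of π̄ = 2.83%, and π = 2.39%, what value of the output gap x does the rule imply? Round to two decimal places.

0.5 x = 0.41 − 0.69 − 2.83 − 1.5 × (2.39 − 2.83) = -2.45
x = -2.45 / 0.5 = -4.90

-4.90%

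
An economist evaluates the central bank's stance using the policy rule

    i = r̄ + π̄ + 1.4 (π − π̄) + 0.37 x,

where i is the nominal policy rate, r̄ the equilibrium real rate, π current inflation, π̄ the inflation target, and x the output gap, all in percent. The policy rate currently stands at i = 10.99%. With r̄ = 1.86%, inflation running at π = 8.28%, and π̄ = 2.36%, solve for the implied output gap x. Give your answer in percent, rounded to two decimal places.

0.37 x = 10.99 − 1.86 − 2.36 − 1.4 × (8.28 − 2.36) = -1.518
x = -1.518 / 0.37 = -4.10

-4.10%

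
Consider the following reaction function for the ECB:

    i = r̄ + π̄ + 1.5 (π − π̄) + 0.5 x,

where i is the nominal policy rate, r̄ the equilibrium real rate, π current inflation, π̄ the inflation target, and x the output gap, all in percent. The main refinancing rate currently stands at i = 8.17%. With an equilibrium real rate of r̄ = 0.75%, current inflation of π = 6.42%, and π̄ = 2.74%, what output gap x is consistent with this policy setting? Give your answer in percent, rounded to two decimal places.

-1.68%

0.5 x = 8.17 − 0.75 − 2.74 − 1.5 × (6.42 − 2.74) = -0.84
x = -0.84 / 0.5 = -1.68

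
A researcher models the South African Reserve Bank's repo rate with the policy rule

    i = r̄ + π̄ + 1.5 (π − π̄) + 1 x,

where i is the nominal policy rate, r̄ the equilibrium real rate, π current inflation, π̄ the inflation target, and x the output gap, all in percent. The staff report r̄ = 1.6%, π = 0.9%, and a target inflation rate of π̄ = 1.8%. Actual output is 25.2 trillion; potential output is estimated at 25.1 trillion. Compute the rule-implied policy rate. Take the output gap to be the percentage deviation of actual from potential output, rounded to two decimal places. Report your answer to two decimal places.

2.45%

Output gap = 100 × (25.2 − 25.1) / 25.1 = 0.40%.
i = 1.60 + 1.80 + 1.5 × (0.90 − 1.80) + 1 × 0.40
   = 1.60 + 1.8 − 1.35 + 0.4 = 2.45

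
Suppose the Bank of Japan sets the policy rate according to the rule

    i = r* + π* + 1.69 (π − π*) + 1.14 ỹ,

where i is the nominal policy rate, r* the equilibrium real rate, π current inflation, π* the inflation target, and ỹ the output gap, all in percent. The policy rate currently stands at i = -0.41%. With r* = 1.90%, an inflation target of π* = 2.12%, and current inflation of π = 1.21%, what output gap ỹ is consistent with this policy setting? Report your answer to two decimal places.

1.14 ỹ = -0.41 − 1.90 − 2.12 − 1.69 × (1.21 − 2.12) = -2.8921
ỹ = -2.8921 / 1.14 = -2.54

-2.54%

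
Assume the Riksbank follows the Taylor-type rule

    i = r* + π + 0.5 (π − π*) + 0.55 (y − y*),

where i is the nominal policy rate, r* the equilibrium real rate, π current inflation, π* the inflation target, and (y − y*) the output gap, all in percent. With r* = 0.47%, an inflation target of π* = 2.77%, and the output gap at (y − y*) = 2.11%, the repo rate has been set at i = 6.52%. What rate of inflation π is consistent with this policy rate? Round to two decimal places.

Collecting π: i = r* + (1 + 0.5) π − 0.5 π* + 0.55 (y − y*)
1.5 π = 6.52 − 0.47 + 0.5 × 2.77 − 0.55 × 2.11 = 6.2745
π = 6.2745 / 1.5 = 4.18

4.18%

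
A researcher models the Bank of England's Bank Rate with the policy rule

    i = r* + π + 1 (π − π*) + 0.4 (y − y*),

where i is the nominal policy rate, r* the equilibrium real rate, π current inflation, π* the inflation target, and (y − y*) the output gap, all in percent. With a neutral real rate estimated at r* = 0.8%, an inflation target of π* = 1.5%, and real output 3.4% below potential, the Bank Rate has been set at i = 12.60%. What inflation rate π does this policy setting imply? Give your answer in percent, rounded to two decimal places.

7.33%

Output 3.4% below potential → (y − y*) = -3.4.
Collecting π: i = r* + (1 + 1) π − 1 π* + 0.4 (y − y*)
2 π = 12.60 − 0.8 + 1 × 1.5 − 0.4 × (-3.4) = 14.66
π = 14.66 / 2 = 7.33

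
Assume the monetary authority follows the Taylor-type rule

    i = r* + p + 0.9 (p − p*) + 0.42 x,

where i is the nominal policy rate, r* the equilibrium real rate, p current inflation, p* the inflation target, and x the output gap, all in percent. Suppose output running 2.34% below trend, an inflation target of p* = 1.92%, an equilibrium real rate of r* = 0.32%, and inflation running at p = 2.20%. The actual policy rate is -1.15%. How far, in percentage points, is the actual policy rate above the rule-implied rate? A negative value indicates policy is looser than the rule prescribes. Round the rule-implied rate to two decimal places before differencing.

Output 2.34% below potential → x = -2.34.
i = 0.32 + 2.20 + 0.9 × (2.20 − 1.92) + 0.42 × (-2.34)
   = 0.32 + 2.2 + 0.252 − 0.9828 = 1.79
Deviation = -1.15 − 1.79 = -2.94 pp.

-2.94 pp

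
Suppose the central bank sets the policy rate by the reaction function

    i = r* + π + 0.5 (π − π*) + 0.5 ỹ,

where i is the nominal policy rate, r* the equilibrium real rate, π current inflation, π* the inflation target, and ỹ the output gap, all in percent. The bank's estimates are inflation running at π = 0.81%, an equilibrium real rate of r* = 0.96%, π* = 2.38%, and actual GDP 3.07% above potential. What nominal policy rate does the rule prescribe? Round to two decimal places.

Output 3.07% above potential → ỹ = 3.07.
i = 0.96 + 0.81 + 0.5 × (0.81 − 2.38) + 0.5 × 3.07
   = 0.96 + 0.81 − 0.785 + 1.535 = 2.52

2.52%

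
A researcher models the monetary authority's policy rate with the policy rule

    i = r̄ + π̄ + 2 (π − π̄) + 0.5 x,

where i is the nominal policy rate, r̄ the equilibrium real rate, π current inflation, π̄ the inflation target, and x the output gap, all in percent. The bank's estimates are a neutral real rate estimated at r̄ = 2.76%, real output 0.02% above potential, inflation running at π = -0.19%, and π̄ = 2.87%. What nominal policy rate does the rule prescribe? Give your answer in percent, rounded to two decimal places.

-0.48%

Output 0.02% above potential → x = 0.02.
i = 2.76 + 2.87 + 2 × (-0.19 − 2.87) + 0.5 × 0.02
   = 2.76 + 2.87 − 6.12 + 0.01 = -0.48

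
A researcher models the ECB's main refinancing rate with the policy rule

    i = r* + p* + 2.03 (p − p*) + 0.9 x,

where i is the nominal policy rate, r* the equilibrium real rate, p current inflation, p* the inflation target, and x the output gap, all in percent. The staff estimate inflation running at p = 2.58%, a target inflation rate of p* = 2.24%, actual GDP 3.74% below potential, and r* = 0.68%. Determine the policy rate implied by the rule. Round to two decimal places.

0.24%

Output 3.74% below potential → x = -3.74.
i = 0.68 + 2.24 + 2.03 × (2.58 − 2.24) + 0.9 × (-3.74)
   = 0.68 + 2.24 + 0.6902 − 3.366 = 0.24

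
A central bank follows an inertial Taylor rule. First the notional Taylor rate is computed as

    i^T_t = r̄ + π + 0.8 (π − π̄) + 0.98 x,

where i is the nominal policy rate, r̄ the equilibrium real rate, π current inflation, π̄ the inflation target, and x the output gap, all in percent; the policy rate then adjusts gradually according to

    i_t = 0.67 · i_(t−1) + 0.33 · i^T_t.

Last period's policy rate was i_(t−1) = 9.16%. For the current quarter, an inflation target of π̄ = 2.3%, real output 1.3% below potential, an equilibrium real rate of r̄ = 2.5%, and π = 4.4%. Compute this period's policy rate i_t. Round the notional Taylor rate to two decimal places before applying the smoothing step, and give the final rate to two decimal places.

Output 1.3% below potential → x = -1.3.
i^T_t = 2.5 + 4.4 + 0.8 × (4.4 − 2.3) + 0.98 × (-1.3)
   = 2.5 + 4.4 + 1.68 − 1.274 = 7.31
i_t = 0.67 × 9.16 + 0.33 × 7.31 = 6.1372 + 2.4123 = 8.55

8.55%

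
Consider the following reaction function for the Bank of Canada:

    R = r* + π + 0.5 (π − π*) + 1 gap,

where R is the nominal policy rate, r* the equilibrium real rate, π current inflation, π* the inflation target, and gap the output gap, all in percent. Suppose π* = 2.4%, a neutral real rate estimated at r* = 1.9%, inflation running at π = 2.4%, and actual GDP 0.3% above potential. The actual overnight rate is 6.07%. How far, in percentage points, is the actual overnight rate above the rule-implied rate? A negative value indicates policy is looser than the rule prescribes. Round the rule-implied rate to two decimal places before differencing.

1.47 pp

Output 0.3% above potential → gap = 0.3.
R = 1.9 + 2.4 + 0.5 × (2.4 − 2.4) + 1 × 0.3
   = 1.9 + 2.4 + 0 + 0.3 = 4.60
Deviation = 6.07 − 4.60 = 1.47 pp.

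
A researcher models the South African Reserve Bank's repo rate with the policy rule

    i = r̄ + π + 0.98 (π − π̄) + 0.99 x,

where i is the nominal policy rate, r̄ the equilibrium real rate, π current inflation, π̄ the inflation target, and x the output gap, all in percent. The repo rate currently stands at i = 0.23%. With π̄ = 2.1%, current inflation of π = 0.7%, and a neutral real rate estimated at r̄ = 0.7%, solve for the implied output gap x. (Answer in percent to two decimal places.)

0.20%

0.99 x = 0.23 − 0.7 − 0.7 − 0.98 × (0.7 − 2.1) = 0.202
x = 0.202 / 0.99 = 0.20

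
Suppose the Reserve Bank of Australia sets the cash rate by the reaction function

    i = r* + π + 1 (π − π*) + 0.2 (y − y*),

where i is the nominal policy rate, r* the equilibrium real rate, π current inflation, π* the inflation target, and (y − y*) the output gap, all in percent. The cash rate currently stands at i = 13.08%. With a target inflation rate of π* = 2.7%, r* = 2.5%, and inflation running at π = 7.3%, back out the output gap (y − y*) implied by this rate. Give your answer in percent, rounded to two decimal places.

-6.60%

0.2 (y − y*) = 13.08 − 2.5 − 7.3 − 1 × (7.3 − 2.7) = -1.32
(y − y*) = -1.32 / 0.2 = -6.60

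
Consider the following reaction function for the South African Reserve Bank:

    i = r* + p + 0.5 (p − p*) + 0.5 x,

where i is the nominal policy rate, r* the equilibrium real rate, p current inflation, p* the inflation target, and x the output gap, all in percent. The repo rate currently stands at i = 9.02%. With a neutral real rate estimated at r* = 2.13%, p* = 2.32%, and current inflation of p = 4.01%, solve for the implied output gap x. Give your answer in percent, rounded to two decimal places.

4.07%

0.5 x = 9.02 − 2.13 − 4.01 − 0.5 × (4.01 − 2.32) = 2.035
x = 2.035 / 0.5 = 4.07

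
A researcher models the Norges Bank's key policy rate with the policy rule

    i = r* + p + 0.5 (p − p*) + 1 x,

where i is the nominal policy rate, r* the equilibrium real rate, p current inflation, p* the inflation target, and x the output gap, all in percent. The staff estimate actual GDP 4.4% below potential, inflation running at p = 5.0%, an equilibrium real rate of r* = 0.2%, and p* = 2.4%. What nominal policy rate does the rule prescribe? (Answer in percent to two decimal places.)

Output 4.4% below potential → x = -4.4.
i = 0.2 + 5.0 + 0.5 × (5.0 − 2.4) + 1 × (-4.4)
   = 0.2 + 5 + 1.3 − 4.4 = 2.10

2.10%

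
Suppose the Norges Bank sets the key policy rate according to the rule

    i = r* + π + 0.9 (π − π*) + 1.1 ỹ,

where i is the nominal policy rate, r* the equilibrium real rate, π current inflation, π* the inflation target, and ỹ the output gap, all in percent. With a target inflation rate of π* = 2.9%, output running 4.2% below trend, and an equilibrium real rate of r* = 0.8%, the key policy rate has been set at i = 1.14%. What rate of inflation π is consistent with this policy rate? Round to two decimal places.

Output 4.2% below potential → ỹ = -4.2.
Collecting π: i = r* + (1 + 0.9) π − 0.9 π* + 1.1 ỹ
1.9 π = 1.14 − 0.8 + 0.9 × 2.9 − 1.1 × (-4.2) = 7.57
π = 7.57 / 1.9 = 3.98

3.98%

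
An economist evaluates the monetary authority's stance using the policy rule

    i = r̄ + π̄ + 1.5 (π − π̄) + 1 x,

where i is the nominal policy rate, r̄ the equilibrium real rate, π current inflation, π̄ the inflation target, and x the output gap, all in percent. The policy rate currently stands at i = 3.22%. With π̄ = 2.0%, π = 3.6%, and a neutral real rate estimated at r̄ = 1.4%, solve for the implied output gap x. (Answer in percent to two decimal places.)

-2.58%

1 x = 3.22 − 1.4 − 2.0 − 1.5 × (3.6 − 2.0) = -2.58
x = -2.58 / 1 = -2.58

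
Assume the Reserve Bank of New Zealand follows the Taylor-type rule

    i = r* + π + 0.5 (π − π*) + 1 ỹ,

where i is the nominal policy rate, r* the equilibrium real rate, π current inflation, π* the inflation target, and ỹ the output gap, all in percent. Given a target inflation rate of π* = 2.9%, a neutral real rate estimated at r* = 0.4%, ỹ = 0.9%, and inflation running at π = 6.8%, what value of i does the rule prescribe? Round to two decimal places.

i = 0.4 + 6.8 + 0.5 × (6.8 − 2.9) + 1 × 0.9
   = 0.4 + 6.8 + 1.95 + 0.9 = 10.05

10.05%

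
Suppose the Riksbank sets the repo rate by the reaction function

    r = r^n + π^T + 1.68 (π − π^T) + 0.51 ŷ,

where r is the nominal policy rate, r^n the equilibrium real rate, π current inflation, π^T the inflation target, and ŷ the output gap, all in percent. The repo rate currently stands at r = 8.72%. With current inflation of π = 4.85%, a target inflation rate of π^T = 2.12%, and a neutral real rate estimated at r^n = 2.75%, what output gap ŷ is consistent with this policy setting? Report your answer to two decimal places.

0.51 ŷ = 8.72 − 2.75 − 2.12 − 1.68 × (4.85 − 2.12) = -0.7364
ŷ = -0.7364 / 0.51 = -1.44

-1.44%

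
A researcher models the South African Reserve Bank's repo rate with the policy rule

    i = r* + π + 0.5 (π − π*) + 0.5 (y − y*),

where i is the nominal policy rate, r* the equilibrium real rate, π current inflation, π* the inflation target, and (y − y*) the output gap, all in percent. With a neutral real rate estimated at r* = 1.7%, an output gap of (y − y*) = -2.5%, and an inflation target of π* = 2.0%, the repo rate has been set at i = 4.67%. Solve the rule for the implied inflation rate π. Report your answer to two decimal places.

Collecting π: i = r* + (1 + 0.5) π − 0.5 π* + 0.5 (y − y*)
1.5 π = 4.67 − 1.7 + 0.5 × 2.0 − 0.5 × (-2.5) = 5.22
π = 5.22 / 1.5 = 3.48

3.48%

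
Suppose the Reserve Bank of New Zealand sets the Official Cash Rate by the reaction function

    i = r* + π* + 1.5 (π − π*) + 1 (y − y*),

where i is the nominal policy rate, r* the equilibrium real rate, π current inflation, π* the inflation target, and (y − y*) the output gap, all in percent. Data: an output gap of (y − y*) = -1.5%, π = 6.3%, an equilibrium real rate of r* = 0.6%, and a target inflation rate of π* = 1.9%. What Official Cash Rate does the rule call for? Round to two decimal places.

7.60%

i = 0.6 + 1.9 + 1.5 × (6.3 − 1.9) + 1 × (-1.5)
   = 0.6 + 1.9 + 6.6 − 1.5 = 7.60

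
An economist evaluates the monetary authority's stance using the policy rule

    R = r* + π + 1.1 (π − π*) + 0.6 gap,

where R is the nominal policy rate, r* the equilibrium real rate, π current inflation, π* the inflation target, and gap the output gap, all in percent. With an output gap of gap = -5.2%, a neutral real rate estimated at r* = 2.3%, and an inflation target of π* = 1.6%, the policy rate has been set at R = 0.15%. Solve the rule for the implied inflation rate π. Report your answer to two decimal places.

1.30%

Collecting π: R = r* + (1 + 1.1) π − 1.1 π* + 0.6 gap
2.1 π = 0.15 − 2.3 + 1.1 × 1.6 − 0.6 × (-5.2) = 2.73
π = 2.73 / 2.1 = 1.30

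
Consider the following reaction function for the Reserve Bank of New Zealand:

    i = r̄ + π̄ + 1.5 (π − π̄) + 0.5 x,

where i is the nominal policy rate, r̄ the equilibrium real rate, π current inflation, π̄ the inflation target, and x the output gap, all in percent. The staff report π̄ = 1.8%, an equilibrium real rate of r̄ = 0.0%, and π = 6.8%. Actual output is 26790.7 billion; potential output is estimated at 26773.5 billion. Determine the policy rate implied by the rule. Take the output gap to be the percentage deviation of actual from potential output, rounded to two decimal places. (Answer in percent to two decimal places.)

Output gap = 100 × (26790.7 − 26773.5) / 26773.5 = 0.06%.
i = 0.00 + 1.80 + 1.5 × (6.80 − 1.80) + 0.5 × 0.06
   = 0.00 + 1.8 + 7.5 + 0.03 = 9.33

9.33%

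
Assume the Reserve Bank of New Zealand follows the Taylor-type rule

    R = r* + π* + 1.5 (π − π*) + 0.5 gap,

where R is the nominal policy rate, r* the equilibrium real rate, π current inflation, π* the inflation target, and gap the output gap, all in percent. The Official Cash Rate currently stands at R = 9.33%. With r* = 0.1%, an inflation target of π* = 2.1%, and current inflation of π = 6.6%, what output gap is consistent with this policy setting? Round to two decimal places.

0.5 gap = 9.33 − 0.1 − 2.1 − 1.5 × (6.6 − 2.1) = 0.38
gap = 0.38 / 0.5 = 0.76

0.76%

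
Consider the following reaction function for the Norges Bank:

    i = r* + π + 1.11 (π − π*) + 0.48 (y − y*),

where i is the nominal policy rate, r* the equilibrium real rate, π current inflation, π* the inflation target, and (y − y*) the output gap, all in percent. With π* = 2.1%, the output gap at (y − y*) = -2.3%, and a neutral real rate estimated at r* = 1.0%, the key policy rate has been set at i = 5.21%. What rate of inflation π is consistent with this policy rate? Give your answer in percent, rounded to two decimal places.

3.62%

Collecting π: i = r* + (1 + 1.11) π − 1.11 π* + 0.48 (y − y*)
2.11 π = 5.21 − 1.0 + 1.11 × 2.1 − 0.48 × (-2.3) = 7.645
π = 7.645 / 2.11 = 3.62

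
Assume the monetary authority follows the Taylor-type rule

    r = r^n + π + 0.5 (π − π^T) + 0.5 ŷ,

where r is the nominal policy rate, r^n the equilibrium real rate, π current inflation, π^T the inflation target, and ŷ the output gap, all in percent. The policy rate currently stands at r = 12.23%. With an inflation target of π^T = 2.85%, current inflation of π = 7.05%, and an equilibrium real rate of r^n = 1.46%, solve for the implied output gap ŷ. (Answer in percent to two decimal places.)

0.5 ŷ = 12.23 − 1.46 − 7.05 − 0.5 × (7.05 − 2.85) = 1.62
ŷ = 1.62 / 0.5 = 3.24

3.24%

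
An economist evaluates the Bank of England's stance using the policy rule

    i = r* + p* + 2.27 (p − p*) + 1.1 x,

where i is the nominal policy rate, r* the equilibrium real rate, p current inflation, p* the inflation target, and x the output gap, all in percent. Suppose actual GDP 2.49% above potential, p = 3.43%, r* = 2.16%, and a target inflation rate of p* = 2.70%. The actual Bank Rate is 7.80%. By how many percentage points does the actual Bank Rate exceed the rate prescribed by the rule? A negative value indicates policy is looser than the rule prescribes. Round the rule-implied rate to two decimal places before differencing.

Output 2.49% above potential → x = 2.49.
i = 2.16 + 2.70 + 2.27 × (3.43 − 2.70) + 1.1 × 2.49
   = 2.16 + 2.7 + 1.6571 + 2.739 = 9.26
Deviation = 7.80 − 9.26 = -1.46 pp.

-1.46 pp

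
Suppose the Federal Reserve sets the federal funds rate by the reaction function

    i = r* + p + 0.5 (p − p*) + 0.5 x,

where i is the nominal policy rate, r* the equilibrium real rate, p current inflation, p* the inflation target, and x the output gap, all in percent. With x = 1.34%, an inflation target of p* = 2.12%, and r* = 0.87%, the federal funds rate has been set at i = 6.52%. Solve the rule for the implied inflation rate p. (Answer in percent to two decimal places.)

4.03%

Collecting p: i = r* + (1 + 0.5) p − 0.5 p* + 0.5 x
1.5 p = 6.52 − 0.87 + 0.5 × 2.12 − 0.5 × 1.34 = 6.04
p = 6.04 / 1.5 = 4.03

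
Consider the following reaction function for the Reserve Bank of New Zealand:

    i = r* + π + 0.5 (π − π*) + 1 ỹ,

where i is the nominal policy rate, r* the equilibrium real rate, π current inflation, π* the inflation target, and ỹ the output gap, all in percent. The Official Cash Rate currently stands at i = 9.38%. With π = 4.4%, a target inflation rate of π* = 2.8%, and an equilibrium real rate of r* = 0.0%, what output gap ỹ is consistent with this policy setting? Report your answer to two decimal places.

1 ỹ = 9.38 − 0.0 − 4.4 − 0.5 × (4.4 − 2.8) = 4.18
ỹ = 4.18 / 1 = 4.18

4.18%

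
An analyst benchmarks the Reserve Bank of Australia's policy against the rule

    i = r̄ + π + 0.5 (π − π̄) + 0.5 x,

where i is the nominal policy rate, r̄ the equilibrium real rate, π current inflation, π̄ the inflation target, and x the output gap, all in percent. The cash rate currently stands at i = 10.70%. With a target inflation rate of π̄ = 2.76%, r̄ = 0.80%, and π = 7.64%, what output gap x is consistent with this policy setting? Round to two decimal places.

-0.36%

0.5 x = 10.70 − 0.80 − 7.64 − 0.5 × (7.64 − 2.76) = -0.18
x = -0.18 / 0.5 = -0.36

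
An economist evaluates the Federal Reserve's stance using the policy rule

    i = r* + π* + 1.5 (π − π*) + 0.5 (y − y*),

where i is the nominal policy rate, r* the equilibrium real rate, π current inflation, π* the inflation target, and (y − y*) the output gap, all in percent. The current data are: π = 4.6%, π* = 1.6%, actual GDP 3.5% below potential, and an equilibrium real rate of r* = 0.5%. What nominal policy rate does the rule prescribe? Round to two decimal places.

Output 3.5% below potential → (y − y*) = -3.5.
i = 0.5 + 1.6 + 1.5 × (4.6 − 1.6) + 0.5 × (-3.5)
   = 0.5 + 1.6 + 4.5 − 1.75 = 4.85

4.85%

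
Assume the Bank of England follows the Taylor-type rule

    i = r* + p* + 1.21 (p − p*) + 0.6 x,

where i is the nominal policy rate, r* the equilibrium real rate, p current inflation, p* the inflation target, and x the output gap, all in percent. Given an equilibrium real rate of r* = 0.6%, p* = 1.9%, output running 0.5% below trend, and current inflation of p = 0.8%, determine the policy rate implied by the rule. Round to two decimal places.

0.87%

Output 0.5% below potential → x = -0.5.
i = 0.6 + 1.9 + 1.21 × (0.8 − 1.9) + 0.6 × (-0.5)
   = 0.6 + 1.9 − 1.331 − 0.3 = 0.87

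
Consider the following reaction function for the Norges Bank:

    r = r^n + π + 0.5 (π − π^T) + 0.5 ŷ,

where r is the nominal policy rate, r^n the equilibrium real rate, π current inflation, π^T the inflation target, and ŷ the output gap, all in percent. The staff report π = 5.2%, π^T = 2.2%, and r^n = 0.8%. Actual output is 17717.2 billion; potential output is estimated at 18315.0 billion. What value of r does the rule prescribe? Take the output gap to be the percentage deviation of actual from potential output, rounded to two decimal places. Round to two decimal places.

Output gap = 100 × (17717.2 − 18315.0) / 18315.0 = -3.26%.
r = 0.80 + 5.20 + 0.5 × (5.20 − 2.20) + 0.5 × (-3.26)
   = 0.80 + 5.2 + 1.5 − 1.63 = 5.87

5.87%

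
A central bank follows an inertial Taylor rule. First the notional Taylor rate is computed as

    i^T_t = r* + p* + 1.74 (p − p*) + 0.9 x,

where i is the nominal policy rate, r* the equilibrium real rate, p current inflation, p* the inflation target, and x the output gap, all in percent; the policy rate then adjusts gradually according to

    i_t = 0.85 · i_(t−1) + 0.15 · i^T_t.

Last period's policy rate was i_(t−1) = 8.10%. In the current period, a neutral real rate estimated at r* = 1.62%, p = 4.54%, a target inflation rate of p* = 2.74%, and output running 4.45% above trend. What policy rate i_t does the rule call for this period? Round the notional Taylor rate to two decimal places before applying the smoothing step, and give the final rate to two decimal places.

8.61%

Output 4.45% above potential → x = 4.45.
i^T_t = 1.62 + 2.74 + 1.74 × (4.54 − 2.74) + 0.9 × 4.45
   = 1.62 + 2.74 + 3.132 + 4.005 = 11.50
i_t = 0.85 × 8.10 + 0.15 × 11.50 = 6.885 + 1.725 = 8.61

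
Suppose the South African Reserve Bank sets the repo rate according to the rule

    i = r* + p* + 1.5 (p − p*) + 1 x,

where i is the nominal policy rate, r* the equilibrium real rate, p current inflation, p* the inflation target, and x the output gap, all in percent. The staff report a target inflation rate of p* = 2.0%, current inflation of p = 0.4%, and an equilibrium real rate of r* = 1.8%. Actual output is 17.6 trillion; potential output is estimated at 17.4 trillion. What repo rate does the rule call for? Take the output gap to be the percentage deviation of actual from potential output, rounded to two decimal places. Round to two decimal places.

2.55%

Output gap = 100 × (17.6 − 17.4) / 17.4 = 1.15%.
i = 1.80 + 2.00 + 1.5 × (0.40 − 2.00) + 1 × 1.15
   = 1.80 + 2 − 2.4 + 1.15 = 2.55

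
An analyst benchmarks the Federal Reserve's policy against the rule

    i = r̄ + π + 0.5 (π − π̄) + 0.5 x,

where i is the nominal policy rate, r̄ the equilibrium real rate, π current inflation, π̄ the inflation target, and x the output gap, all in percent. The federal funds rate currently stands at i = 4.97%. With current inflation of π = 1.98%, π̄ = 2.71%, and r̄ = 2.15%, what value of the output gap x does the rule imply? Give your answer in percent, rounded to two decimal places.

0.5 x = 4.97 − 2.15 − 1.98 − 0.5 × (1.98 − 2.71) = 1.205
x = 1.205 / 0.5 = 2.41

2.41%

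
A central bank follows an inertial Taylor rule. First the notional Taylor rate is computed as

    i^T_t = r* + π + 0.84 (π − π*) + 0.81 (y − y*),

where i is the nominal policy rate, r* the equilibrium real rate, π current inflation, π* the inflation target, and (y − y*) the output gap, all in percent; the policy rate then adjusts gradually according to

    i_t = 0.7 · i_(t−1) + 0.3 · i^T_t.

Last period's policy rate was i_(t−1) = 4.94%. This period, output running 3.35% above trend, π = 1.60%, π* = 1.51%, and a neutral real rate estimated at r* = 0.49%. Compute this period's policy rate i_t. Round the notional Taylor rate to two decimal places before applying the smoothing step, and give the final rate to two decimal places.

4.92%

Output 3.35% above potential → (y − y*) = 3.35.
i^T_t = 0.49 + 1.60 + 0.84 × (1.60 − 1.51) + 0.81 × 3.35
   = 0.49 + 1.6 + 0.0756 + 2.7135 = 4.88
i_t = 0.7 × 4.94 + 0.3 × 4.88 = 3.458 + 1.464 = 4.92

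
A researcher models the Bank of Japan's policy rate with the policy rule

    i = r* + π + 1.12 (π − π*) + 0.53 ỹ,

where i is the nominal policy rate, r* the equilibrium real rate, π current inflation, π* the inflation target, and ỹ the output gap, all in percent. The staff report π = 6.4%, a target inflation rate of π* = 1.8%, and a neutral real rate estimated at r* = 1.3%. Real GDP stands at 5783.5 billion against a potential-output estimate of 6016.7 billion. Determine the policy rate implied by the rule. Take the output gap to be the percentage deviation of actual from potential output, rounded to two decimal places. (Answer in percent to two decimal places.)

10.80%

Output gap = 100 × (5783.5 − 6016.7) / 6016.7 = -3.88%.
i = 1.30 + 6.40 + 1.12 × (6.40 − 1.80) + 0.53 × (-3.88)
   = 1.30 + 6.4 + 5.152 − 2.0564 = 10.80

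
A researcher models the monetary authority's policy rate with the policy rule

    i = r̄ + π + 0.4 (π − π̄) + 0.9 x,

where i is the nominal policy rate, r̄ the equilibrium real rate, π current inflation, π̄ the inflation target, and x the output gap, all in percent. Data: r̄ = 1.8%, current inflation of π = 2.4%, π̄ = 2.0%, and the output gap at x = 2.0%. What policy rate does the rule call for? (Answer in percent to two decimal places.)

i = 1.8 + 2.4 + 0.4 × (2.4 − 2.0) + 0.9 × 2.0
   = 1.8 + 2.4 + 0.16 + 1.8 = 6.16

6.16%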